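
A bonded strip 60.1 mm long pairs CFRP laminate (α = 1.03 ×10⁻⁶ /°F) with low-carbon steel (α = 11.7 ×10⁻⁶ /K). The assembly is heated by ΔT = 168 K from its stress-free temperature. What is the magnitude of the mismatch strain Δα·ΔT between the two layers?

CFRP laminate: α = 1.03×10⁻⁶/°F × 9/5 = 1.85×10⁻⁶/K.
Δα = |1.85 − 11.7|×10⁻⁶/K = 9.85×10⁻⁶/K.
Mismatch strain = Δα·ΔT = 9.85×10⁻⁶ × 168.0 = 1.65×10⁻³.

1.65×10⁻³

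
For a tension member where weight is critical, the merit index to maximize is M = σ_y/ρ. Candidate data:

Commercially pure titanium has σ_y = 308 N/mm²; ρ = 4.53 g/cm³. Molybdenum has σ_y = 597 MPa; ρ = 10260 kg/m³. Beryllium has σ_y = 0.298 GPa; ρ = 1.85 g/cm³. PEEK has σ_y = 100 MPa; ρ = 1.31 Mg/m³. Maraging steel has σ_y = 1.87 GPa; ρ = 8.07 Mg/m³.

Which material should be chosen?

maraging steel

Normalizing units and computing the index:
  commercially pure titanium: σ_y = 308.0 MPa, ρ = 4530 kg/m³
  molybdenum: σ_y = 597.0 MPa, ρ = 10260 kg/m³
  beryllium: σ_y = 298.0 MPa, ρ = 1850 kg/m³
  PEEK: σ_y = 100.0 MPa, ρ = 1310 kg/m³
  maraging steel: σ_y = 1870 MPa, ρ = 8070 kg/m³
  maraging steel: M = 232 kN·m/kg
  beryllium: M = 161 kN·m/kg
  PEEK: M = 76.3 kN·m/kg
  commercially pure titanium: M = 68.0 kN·m/kg
  molybdenum: M = 58.2 kN·m/kg
Maraging steel ranks first.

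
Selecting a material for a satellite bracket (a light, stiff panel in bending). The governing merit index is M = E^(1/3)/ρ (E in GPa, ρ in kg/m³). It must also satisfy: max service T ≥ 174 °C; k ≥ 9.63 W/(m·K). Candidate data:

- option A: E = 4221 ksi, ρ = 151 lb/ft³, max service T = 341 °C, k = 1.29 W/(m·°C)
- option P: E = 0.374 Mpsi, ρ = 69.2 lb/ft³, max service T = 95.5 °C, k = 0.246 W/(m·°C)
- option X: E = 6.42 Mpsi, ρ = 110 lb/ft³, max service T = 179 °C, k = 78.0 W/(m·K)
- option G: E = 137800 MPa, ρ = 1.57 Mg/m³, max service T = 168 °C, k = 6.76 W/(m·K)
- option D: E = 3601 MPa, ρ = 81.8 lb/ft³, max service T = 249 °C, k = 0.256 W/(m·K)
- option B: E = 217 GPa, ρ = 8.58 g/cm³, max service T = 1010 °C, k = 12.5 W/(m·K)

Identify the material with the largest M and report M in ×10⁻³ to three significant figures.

option X, M = 2.01×10⁻³

Screen on constraints: max service T ≥ 174 °C; k ≥ 9.63 W/(m·K). Survivors: option X, option B.
Normalizing units and computing the index:
  option X: E = 44.26 GPa, ρ = 1762 kg/m³
  option B: E = 217.0 GPa, ρ = 8580 kg/m³
  option X: M = 2.01×10⁻³
  option B: M = 0.700×10⁻³
The maximum is for option X.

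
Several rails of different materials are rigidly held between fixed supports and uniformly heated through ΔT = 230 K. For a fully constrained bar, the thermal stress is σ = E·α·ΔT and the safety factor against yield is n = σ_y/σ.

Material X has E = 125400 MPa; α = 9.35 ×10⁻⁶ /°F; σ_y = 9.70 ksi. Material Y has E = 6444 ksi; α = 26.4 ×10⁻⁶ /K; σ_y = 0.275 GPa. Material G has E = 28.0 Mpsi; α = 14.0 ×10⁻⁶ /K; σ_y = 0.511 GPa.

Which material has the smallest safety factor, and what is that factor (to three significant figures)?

With everything in SI (GPa, ×10⁻⁶/K, MPa):
  material X: E = 125.4, α = 16.8, σ_y = 66.88 → σ = 485 MPa, n = 0.138
  material Y: E = 44.43, α = 26.4, σ_y = 275.0 → σ = 270 MPa, n = 1.02
  material G: E = 193.1, α = 14.0, σ_y = 511.0 → σ = 622 MPa, n = 0.822
Material X has the lowest safety factor, n = 0.138.

material X, n = 0.138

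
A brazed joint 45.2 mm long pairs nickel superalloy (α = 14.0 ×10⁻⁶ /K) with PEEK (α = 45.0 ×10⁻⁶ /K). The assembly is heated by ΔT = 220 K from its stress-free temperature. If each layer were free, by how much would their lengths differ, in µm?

Δα = |14.0 − 45.0|×10⁻⁶/K = 31.0×10⁻⁶/K.
ΔL_mismatch = Δα·L·ΔT = 31.0×10⁻⁶ × 45.2 mm × 220.0 K = 308 µm.

308 µm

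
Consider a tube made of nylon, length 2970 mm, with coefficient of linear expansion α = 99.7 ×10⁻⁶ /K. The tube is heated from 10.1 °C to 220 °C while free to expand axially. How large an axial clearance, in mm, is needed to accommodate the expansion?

62.2 mm

ΔT = 220 − 10.1 = 209.9 K.
ΔL = α·L₀·ΔT = 99.7×10⁻⁶ × 2970 mm × 209.9 K = 62.2 mm.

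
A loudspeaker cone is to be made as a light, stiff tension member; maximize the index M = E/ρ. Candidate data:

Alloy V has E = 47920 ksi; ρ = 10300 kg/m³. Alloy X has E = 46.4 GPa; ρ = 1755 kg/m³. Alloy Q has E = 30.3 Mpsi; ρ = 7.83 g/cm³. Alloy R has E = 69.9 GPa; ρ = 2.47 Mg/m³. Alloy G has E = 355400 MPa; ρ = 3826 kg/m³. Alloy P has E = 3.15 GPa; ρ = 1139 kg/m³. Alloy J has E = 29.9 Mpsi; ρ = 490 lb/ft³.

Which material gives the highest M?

In SI units:
  alloy V: E = 330.4 GPa, ρ = 10300 kg/m³
  alloy X: E = 46.40 GPa, ρ = 1755 kg/m³
  alloy Q: E = 208.9 GPa, ρ = 7830 kg/m³
  alloy R: E = 69.90 GPa, ρ = 2470 kg/m³
  alloy G: E = 355.4 GPa, ρ = 3826 kg/m³
  alloy P: E = 3.150 GPa, ρ = 1139 kg/m³
  alloy J: E = 206.2 GPa, ρ = 7849 kg/m³
  alloy G: M = 92.9 MN·m/kg
  alloy V: M = 32.1 MN·m/kg
  alloy R: M = 28.3 MN·m/kg
  alloy Q: M = 26.7 MN·m/kg
  alloy X: M = 26.4 MN·m/kg
  alloy J: M = 26.3 MN·m/kg
  alloy P: M = 2.77 MN·m/kg
Alloy G has the largest M.

alloy G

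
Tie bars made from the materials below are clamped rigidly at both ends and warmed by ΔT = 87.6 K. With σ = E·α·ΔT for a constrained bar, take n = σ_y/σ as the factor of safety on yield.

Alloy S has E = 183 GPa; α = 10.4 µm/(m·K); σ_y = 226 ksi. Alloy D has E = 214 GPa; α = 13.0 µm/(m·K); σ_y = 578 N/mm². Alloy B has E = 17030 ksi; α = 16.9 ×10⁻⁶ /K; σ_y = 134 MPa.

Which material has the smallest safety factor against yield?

Converting E to GPa, α to ×10⁻⁶/K, σ_y to MPa, then σ and n for each:
  alloy S: E = 183.0, α = 10.4, σ_y = 1558 → σ = 167 MPa, n = 9.35
  alloy D: E = 214.0, α = 13.0, σ_y = 578.0 → σ = 244 MPa, n = 2.37
  alloy B: E = 117.4, α = 16.9, σ_y = 134.0 → σ = 174 MPa, n = 0.771
Alloy B has the lowest safety factor, n = 0.771.

alloy B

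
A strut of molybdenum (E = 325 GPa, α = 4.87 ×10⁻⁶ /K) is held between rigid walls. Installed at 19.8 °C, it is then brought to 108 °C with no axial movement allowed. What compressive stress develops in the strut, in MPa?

ΔT = 88.20 K. Constrained thermal stress σ = E·α·ΔT = 325.0×10³ MPa × 4.87×10⁻⁶ × 88.20 = 140 MPa (compressive).

140 MPa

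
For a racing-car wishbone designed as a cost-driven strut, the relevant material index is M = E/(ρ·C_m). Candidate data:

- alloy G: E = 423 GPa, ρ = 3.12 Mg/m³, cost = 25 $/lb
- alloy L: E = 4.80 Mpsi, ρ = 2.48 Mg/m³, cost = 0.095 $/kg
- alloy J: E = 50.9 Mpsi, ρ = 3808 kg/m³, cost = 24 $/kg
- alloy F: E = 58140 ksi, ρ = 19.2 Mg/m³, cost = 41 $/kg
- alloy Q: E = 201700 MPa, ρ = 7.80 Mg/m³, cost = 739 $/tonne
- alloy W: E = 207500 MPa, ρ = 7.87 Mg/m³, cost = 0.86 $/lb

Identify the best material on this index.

alloy L

Putting every candidate on a common basis:
  alloy G: E = 423.0 GPa, ρ = 3120 kg/m³, cost = 55.11 $/kg
  alloy L: E = 33.09 GPa, ρ = 2480 kg/m³, cost = 0.09500 $/kg
  alloy J: E = 350.9 GPa, ρ = 3808 kg/m³, cost = 24.00 $/kg
  alloy F: E = 400.9 GPa, ρ = 19200 kg/m³, cost = 41.00 $/kg
  alloy Q: E = 201.7 GPa, ρ = 7800 kg/m³, cost = 0.7390 $/kg
  alloy W: E = 207.5 GPa, ρ = 7870 kg/m³, cost = 1.896 $/kg
  alloy L: M = 140 MN·m per $
  alloy Q: M = 35.0 MN·m per $
  alloy W: M = 13.9 MN·m per $
  alloy J: M = 3.84 MN·m per $
  alloy G: M = 2.46 MN·m per $
  alloy F: M = 0.509 MN·m per $
Alloy L ranks first.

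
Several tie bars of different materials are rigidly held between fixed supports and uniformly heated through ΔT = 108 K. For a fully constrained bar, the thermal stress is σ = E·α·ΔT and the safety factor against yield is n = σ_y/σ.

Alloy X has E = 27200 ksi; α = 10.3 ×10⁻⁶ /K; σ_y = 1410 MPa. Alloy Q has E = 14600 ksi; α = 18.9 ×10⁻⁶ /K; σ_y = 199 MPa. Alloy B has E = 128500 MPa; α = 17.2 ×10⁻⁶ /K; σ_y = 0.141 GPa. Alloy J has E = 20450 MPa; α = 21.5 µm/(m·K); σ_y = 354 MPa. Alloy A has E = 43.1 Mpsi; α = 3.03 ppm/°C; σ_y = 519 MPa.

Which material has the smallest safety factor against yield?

alloy B

Per material, after unit conversion:
  alloy X: E = 187.5, α = 10.3, σ_y = 1410 → σ = 209 MPa, n = 6.76
  alloy Q: E = 100.7, α = 18.9, σ_y = 199.0 → σ = 205 MPa, n = 0.968
  alloy B: E = 128.5, α = 17.2, σ_y = 141.0 → σ = 239 MPa, n = 0.591
  alloy J: E = 20.45, α = 21.5, σ_y = 354.0 → σ = 47.5 MPa, n = 7.46
  alloy A: E = 297.2, α = 3.03, σ_y = 519.0 → σ = 97.2 MPa, n = 5.34
Smallest n: alloy B with n = 0.591.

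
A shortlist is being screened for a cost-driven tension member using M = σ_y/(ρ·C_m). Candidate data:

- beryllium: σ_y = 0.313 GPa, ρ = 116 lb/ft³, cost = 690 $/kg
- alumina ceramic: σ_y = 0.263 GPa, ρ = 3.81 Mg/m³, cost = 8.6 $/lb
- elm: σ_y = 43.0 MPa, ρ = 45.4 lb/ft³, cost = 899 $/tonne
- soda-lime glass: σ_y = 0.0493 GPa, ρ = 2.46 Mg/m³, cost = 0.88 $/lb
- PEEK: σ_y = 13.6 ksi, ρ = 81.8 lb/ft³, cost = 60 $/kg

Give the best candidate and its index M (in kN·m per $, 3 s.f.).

elm, M = 65.8 kN·m per $

Convert each candidate to consistent units, then evaluate M:
  beryllium: σ_y = 313.0 MPa, ρ = 1858 kg/m³, cost = 690.0 $/kg
  alumina ceramic: σ_y = 263.0 MPa, ρ = 3810 kg/m³, cost = 18.96 $/kg
  elm: σ_y = 43.00 MPa, ρ = 727.2 kg/m³, cost = 0.8990 $/kg
  soda-lime glass: σ_y = 49.30 MPa, ρ = 2460 kg/m³, cost = 1.940 $/kg
  PEEK: σ_y = 93.77 MPa, ρ = 1310 kg/m³, cost = 60.00 $/kg
  elm: M = 65.8 kN·m per $
  soda-lime glass: M = 10.3 kN·m per $
  alumina ceramic: M = 3.64 kN·m per $
  PEEK: M = 1.19 kN·m per $
  beryllium: M = 0.244 kN·m per $
Highest index: elm.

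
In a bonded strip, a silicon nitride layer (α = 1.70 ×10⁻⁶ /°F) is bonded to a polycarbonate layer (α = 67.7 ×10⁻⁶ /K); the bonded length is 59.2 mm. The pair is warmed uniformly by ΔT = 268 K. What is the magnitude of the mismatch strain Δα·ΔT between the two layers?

silicon nitride: α = 1.70×10⁻⁶/°F × 9/5 = 3.06×10⁻⁶/K.
Δα = |3.06 − 67.7|×10⁻⁶/K = 64.6×10⁻⁶/K.
Mismatch strain = Δα·ΔT = 64.6×10⁻⁶ × 268.0 = 0.0173.

0.0173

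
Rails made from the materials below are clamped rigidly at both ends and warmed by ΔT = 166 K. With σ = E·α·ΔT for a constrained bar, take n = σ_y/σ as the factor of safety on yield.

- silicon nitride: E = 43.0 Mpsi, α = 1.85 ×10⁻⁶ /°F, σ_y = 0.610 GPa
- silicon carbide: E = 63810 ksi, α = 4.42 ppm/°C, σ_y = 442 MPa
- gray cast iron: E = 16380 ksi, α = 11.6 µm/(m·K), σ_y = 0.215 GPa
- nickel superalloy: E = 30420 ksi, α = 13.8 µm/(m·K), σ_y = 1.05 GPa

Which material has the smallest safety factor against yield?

gray cast iron

In consistent units (E in GPa, α in ×10⁻⁶/K, σ_y in MPa):
  silicon nitride: E = 296.5, α = 3.33, σ_y = 610.0 → σ = 164 MPa, n = 3.72
  silicon carbide: E = 440.0, α = 4.42, σ_y = 442.0 → σ = 323 MPa, n = 1.37
  gray cast iron: E = 112.9, α = 11.6, σ_y = 215.0 → σ = 217 MPa, n = 0.989
  nickel superalloy: E = 209.7, α = 13.8, σ_y = 1050 → σ = 480 MPa, n = 2.19
The minimum is gray cast iron at n = 0.989.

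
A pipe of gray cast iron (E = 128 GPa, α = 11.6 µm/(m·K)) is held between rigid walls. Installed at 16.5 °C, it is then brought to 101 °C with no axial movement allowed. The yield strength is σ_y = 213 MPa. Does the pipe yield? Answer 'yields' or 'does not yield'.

ΔT = 84.50 K. Constrained thermal stress σ = E·α·ΔT = 128.0×10³ MPa × 11.6×10⁻⁶ × 84.50 = 125 MPa (compressive).
Compare to σ_y = 213 MPa: σ < σ_y, so it does not yield.

does not yield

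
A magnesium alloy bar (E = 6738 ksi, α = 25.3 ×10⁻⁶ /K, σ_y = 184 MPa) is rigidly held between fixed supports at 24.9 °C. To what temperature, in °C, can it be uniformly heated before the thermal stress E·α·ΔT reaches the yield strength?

181 °C

E = 6738 ksi = 46.46 GPa.
E·α·ΔT = 184.0 MPa ⇒ ΔT = 184.0 / (46.46×10³ × 25.3×10⁻⁶) = 156.5 K.
T = 24.9 + 156.5 = 181.4 °C.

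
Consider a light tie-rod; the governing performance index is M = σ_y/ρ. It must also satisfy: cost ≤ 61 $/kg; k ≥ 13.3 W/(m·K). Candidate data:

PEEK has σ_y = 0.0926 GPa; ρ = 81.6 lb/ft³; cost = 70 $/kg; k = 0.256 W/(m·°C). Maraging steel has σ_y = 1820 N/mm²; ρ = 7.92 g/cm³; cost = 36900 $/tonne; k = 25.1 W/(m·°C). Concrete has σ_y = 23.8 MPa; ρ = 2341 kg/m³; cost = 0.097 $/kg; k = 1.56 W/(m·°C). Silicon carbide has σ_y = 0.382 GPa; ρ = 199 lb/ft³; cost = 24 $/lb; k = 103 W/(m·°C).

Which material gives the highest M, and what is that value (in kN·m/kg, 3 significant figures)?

Screen on constraints: cost ≤ 61 $/kg; k ≥ 13.3 W/(m·K). Survivors: maraging steel, silicon carbide.
Putting every candidate on a common basis:
  maraging steel: σ_y = 1820 MPa, ρ = 7920 kg/m³
  silicon carbide: σ_y = 382.0 MPa, ρ = 3188 kg/m³
  maraging steel: M = 230 kN·m/kg
  silicon carbide: M = 120 kN·m/kg
The maximum is for maraging steel.

maraging steel, M = 230 kN·m/kg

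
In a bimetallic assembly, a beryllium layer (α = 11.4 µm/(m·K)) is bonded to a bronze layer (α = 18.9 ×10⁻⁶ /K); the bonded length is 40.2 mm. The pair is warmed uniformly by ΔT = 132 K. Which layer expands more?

bronze

α(beryllium) = 11.4×10⁻⁶/K vs α(bronze) = 18.9×10⁻⁶/K.
Higher α expands more for the same ΔT: bronze.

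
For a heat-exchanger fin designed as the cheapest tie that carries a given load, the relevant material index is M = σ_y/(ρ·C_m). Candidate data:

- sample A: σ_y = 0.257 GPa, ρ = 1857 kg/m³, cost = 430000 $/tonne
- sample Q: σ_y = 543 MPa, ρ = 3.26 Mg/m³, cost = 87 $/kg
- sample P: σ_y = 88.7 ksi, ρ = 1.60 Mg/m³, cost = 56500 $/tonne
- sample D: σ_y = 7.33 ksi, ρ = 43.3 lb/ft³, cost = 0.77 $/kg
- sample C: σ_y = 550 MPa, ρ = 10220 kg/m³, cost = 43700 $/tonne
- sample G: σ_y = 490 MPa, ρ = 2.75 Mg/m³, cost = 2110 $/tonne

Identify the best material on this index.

sample D

Normalizing units and computing the index:
  sample A: σ_y = 257.0 MPa, ρ = 1857 kg/m³, cost = 430.0 $/kg
  sample Q: σ_y = 543.0 MPa, ρ = 3260 kg/m³, cost = 87.00 $/kg
  sample P: σ_y = 611.6 MPa, ρ = 1600 kg/m³, cost = 56.50 $/kg
  sample D: σ_y = 50.54 MPa, ρ = 693.6 kg/m³, cost = 0.7700 $/kg
  sample C: σ_y = 550.0 MPa, ρ = 10220 kg/m³, cost = 43.70 $/kg
  sample G: σ_y = 490.0 MPa, ρ = 2750 kg/m³, cost = 2.110 $/kg
  sample D: M = 94.6 kN·m per $
  sample G: M = 84.4 kN·m per $
  sample P: M = 6.77 kN·m per $
  sample Q: M = 1.91 kN·m per $
  sample C: M = 1.23 kN·m per $
  sample A: M = 0.322 kN·m per $
Highest index: sample D.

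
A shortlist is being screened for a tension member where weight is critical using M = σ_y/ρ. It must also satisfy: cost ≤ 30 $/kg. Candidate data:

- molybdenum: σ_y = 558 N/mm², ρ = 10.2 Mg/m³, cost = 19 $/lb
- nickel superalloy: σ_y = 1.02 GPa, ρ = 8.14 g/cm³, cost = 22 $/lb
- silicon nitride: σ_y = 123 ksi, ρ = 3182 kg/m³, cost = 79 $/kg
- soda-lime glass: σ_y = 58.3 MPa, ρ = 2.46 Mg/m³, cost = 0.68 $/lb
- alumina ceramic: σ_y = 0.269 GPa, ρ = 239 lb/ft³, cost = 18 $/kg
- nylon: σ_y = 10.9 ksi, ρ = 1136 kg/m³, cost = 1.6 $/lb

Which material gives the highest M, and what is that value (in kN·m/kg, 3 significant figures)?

alumina ceramic, M = 70.3 kN·m/kg

Screen on constraints: cost ≤ 30 $/kg. Survivors: soda-lime glass, alumina ceramic, nylon.
Putting every candidate on a common basis:
  soda-lime glass: σ_y = 58.30 MPa, ρ = 2460 kg/m³
  alumina ceramic: σ_y = 269.0 MPa, ρ = 3828 kg/m³
  nylon: σ_y = 75.15 MPa, ρ = 1136 kg/m³
  alumina ceramic: M = 70.3 kN·m/kg
  nylon: M = 66.2 kN·m/kg
  soda-lime glass: M = 23.7 kN·m/kg
The maximum is for alumina ceramic.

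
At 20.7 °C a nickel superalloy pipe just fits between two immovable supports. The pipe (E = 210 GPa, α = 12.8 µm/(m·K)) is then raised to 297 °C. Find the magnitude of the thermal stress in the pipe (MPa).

743 MPa

ΔT = 276.3 K. Constrained thermal stress σ = E·α·ΔT = 210.0×10³ MPa × 12.8×10⁻⁶ × 276.3 = 743 MPa (compressive).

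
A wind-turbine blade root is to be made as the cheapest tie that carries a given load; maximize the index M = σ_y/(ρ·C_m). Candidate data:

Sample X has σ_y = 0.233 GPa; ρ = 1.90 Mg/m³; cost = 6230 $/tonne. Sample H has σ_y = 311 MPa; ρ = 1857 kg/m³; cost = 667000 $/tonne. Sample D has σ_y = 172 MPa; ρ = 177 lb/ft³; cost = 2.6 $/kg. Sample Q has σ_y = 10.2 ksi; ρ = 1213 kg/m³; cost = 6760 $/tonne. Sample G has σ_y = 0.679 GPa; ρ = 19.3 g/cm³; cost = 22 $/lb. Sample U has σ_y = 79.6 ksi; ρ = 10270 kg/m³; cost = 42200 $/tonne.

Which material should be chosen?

Convert each candidate to consistent units, then evaluate M:
  sample X: σ_y = 233.0 MPa, ρ = 1900 kg/m³, cost = 6.230 $/kg
  sample H: σ_y = 311.0 MPa, ρ = 1857 kg/m³, cost = 667.0 $/kg
  sample D: σ_y = 172.0 MPa, ρ = 2835 kg/m³, cost = 2.600 $/kg
  sample Q: σ_y = 70.33 MPa, ρ = 1213 kg/m³, cost = 6.760 $/kg
  sample G: σ_y = 679.0 MPa, ρ = 19300 kg/m³, cost = 48.50 $/kg
  sample U: σ_y = 548.8 MPa, ρ = 10270 kg/m³, cost = 42.20 $/kg
  sample D: M = 23.3 kN·m per $
  sample X: M = 19.7 kN·m per $
  sample Q: M = 8.58 kN·m per $
  sample U: M = 1.27 kN·m per $
  sample G: M = 0.725 kN·m per $
  sample H: M = 0.251 kN·m per $
Highest index: sample D.

sample D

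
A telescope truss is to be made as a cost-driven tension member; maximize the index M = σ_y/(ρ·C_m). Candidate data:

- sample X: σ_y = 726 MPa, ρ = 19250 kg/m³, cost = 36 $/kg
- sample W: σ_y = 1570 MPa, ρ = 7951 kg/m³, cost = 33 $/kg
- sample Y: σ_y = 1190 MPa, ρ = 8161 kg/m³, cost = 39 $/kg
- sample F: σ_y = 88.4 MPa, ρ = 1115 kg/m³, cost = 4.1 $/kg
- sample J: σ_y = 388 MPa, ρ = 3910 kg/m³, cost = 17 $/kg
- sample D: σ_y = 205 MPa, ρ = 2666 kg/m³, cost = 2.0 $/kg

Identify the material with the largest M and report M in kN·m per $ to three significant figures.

sample D, M = 38.4 kN·m per $

Evaluate M for each candidate:
  sample D: M = 38.4 kN·m per $
  sample F: M = 19.3 kN·m per $
  sample W: M = 5.98 kN·m per $
  sample J: M = 5.84 kN·m per $
  sample Y: M = 3.74 kN·m per $
  sample X: M = 1.05 kN·m per $
The maximum is for sample D.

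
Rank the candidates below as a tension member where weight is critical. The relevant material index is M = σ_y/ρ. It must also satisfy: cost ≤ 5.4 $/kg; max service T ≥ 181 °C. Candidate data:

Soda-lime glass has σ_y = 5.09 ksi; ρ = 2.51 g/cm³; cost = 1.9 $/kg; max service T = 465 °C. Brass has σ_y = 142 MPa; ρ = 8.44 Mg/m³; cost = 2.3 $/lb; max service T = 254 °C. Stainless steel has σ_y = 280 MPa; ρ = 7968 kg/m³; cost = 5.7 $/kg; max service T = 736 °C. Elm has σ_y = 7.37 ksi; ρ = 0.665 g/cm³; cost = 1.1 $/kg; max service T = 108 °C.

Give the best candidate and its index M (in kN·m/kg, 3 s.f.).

brass, M = 16.8 kN·m/kg

Screen on constraints: cost ≤ 5.4 $/kg; max service T ≥ 181 °C. Survivors: soda-lime glass, brass.
Normalizing units and computing the index:
  soda-lime glass: σ_y = 35.09 MPa, ρ = 2510 kg/m³
  brass: σ_y = 142.0 MPa, ρ = 8440 kg/m³
  brass: M = 16.8 kN·m/kg
  soda-lime glass: M = 14.0 kN·m/kg
The maximum is for brass.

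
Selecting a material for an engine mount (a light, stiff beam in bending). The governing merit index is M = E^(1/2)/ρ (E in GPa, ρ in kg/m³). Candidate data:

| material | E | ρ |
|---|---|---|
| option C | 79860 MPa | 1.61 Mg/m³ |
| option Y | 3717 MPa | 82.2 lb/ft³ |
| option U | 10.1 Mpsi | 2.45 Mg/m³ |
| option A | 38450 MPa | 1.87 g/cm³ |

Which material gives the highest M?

option C

Convert each candidate to consistent units, then evaluate M:
  option C: E = 79.86 GPa, ρ = 1610 kg/m³
  option Y: E = 3.717 GPa, ρ = 1317 kg/m³
  option U: E = 69.64 GPa, ρ = 2450 kg/m³
  option A: E = 38.45 GPa, ρ = 1870 kg/m³
  option C: M = 5.55×10⁻³
  option U: M = 3.41×10⁻³
  option A: M = 3.32×10⁻³
  option Y: M = 1.46×10⁻³
Highest index: option C.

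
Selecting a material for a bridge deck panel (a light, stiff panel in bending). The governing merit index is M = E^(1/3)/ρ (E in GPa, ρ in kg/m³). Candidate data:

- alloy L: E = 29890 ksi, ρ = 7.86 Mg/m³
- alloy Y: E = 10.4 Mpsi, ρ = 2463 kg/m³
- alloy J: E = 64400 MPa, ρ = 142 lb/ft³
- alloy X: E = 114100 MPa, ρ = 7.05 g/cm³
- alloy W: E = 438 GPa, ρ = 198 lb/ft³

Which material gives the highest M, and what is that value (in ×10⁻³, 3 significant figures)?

alloy W, M = 2.39×10⁻³

Convert each candidate to consistent units, then evaluate M:
  alloy L: E = 206.1 GPa, ρ = 7860 kg/m³
  alloy Y: E = 71.71 GPa, ρ = 2463 kg/m³
  alloy J: E = 64.40 GPa, ρ = 2275 kg/m³
  alloy X: E = 114.1 GPa, ρ = 7050 kg/m³
  alloy W: E = 438.0 GPa, ρ = 3172 kg/m³
  alloy W: M = 2.39×10⁻³
  alloy J: M = 1.76×10⁻³
  alloy Y: M = 1.69×10⁻³
  alloy L: M = 0.751×10⁻³
  alloy X: M = 0.688×10⁻³
Alloy W ranks first.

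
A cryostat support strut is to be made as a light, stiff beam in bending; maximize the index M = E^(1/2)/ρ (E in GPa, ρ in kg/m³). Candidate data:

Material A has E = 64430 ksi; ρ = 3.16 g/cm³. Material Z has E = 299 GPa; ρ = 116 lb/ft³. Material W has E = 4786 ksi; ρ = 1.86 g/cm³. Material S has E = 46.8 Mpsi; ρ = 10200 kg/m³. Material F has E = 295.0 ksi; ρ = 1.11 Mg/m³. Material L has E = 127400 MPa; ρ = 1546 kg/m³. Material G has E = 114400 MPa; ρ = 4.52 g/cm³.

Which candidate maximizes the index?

material Z

Normalizing units and computing the index:
  material A: E = 444.2 GPa, ρ = 3160 kg/m³
  material Z: E = 299.0 GPa, ρ = 1858 kg/m³
  material W: E = 33.00 GPa, ρ = 1860 kg/m³
  material S: E = 322.7 GPa, ρ = 10200 kg/m³
  material F: E = 2.034 GPa, ρ = 1110 kg/m³
  material L: E = 127.4 GPa, ρ = 1546 kg/m³
  material G: E = 114.4 GPa, ρ = 4520 kg/m³
  material Z: M = 9.31×10⁻³
  material L: M = 7.30×10⁻³
  material A: M = 6.67×10⁻³
  material W: M = 3.09×10⁻³
  material G: M = 2.37×10⁻³
  material S: M = 1.76×10⁻³
  material F: M = 1.28×10⁻³
Highest index: material Z.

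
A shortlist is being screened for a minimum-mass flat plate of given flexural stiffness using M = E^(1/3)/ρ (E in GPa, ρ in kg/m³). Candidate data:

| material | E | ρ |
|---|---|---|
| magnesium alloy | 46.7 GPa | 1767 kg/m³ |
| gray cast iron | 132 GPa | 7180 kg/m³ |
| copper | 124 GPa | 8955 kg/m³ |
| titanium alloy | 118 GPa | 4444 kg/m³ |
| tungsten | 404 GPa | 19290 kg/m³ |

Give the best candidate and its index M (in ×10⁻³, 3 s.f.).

Evaluate M for each candidate:
  magnesium alloy: M = 2.04×10⁻³
  titanium alloy: M = 1.10×10⁻³
  gray cast iron: M = 0.709×10⁻³
  copper: M = 0.557×10⁻³
  tungsten: M = 0.383×10⁻³
Highest index: magnesium alloy.

magnesium alloy, M = 2.04×10⁻³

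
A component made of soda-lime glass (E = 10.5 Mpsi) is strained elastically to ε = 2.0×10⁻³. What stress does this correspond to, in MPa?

145 MPa

E = 10.5 Mpsi = 72.39 GPa.
σ = E·ε = 72390 MPa × 2.0×10⁻³ = 145 MPa.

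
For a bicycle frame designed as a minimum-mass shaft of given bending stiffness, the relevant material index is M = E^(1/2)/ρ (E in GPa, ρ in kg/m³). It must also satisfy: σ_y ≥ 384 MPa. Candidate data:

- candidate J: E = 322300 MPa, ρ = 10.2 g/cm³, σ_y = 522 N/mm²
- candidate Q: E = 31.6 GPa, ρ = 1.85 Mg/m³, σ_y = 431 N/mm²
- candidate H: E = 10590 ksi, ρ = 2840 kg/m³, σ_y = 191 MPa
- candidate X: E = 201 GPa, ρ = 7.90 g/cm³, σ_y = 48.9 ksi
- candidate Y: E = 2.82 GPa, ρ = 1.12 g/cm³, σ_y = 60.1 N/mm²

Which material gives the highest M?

Screen on constraints: σ_y ≥ 384 MPa. Survivors: candidate J, candidate Q.
Normalizing units and computing the index:
  candidate J: E = 322.3 GPa, ρ = 10200 kg/m³
  candidate Q: E = 31.60 GPa, ρ = 1850 kg/m³
  candidate Q: M = 3.04×10⁻³
  candidate J: M = 1.76×10⁻³
The maximum is for candidate Q.

candidate Q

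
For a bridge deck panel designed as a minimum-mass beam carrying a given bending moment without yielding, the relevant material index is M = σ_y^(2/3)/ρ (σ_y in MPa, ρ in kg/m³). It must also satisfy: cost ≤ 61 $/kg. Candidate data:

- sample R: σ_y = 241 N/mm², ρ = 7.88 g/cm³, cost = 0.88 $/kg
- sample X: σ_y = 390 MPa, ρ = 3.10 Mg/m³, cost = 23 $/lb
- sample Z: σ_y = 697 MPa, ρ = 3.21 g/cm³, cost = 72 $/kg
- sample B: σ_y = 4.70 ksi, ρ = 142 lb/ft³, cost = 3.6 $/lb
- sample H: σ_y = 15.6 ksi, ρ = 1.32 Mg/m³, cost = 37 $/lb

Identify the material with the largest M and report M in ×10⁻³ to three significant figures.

sample X, M = 17.2×10⁻³

Screen on constraints: cost ≤ 61 $/kg. Survivors: sample R, sample X, sample B.
Convert each candidate to consistent units, then evaluate M:
  sample R: σ_y = 241.0 MPa, ρ = 7880 kg/m³
  sample X: σ_y = 390.0 MPa, ρ = 3100 kg/m³
  sample B: σ_y = 32.41 MPa, ρ = 2275 kg/m³
  sample X: M = 17.2×10⁻³
  sample R: M = 4.91×10⁻³
  sample B: M = 4.47×10⁻³
Highest index: sample X.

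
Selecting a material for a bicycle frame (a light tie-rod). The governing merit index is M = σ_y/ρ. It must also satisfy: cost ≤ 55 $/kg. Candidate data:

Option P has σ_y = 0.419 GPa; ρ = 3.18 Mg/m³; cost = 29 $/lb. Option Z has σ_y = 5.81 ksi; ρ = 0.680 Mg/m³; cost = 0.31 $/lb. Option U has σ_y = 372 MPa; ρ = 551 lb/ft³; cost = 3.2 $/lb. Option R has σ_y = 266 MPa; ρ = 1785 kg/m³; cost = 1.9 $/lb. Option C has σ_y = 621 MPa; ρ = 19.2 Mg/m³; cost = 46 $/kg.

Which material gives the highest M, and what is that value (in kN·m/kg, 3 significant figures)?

Screen on constraints: cost ≤ 55 $/kg. Survivors: option Z, option U, option R, option C.
In SI units:
  option Z: σ_y = 40.06 MPa, ρ = 680.0 kg/m³
  option U: σ_y = 372.0 MPa, ρ = 8826 kg/m³
  option R: σ_y = 266.0 MPa, ρ = 1785 kg/m³
  option C: σ_y = 621.0 MPa, ρ = 19200 kg/m³
  option R: M = 149 kN·m/kg
  option Z: M = 58.9 kN·m/kg
  option U: M = 42.1 kN·m/kg
  option C: M = 32.3 kN·m/kg
Highest index: option R.

option R, M = 149 kN·m/kg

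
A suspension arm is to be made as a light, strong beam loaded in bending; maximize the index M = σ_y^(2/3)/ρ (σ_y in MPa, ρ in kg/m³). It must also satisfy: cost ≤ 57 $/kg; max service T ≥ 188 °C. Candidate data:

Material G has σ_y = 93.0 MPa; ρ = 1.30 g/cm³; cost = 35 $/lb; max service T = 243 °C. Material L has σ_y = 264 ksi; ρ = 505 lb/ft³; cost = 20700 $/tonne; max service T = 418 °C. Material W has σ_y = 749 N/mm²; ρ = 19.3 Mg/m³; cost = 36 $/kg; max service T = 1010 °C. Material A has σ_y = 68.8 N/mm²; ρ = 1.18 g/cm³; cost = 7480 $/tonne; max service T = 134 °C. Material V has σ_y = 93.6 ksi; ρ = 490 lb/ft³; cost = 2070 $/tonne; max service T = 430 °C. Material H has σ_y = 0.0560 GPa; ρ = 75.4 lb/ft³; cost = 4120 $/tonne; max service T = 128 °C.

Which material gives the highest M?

material L

Screen on constraints: cost ≤ 57 $/kg; max service T ≥ 188 °C. Survivors: material L, material W, material V.
In SI units:
  material L: σ_y = 1820 MPa, ρ = 8089 kg/m³
  material W: σ_y = 749.0 MPa, ρ = 19300 kg/m³
  material V: σ_y = 645.3 MPa, ρ = 7849 kg/m³
  material L: M = 18.4×10⁻³
  material V: M = 9.51×10⁻³
  material W: M = 4.27×10⁻³
Material L has the largest M.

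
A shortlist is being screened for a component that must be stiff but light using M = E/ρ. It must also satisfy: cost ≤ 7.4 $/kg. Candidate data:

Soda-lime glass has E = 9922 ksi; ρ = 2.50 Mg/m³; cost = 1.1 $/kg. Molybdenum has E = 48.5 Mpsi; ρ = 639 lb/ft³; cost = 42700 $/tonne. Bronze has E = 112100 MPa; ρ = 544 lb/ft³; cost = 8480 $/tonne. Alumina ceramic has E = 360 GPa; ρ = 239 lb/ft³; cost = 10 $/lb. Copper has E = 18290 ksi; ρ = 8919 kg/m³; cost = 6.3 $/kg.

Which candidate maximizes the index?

Screen on constraints: cost ≤ 7.4 $/kg. Survivors: soda-lime glass, copper.
After converting to SI:
  soda-lime glass: E = 68.41 GPa, ρ = 2500 kg/m³
  copper: E = 126.1 GPa, ρ = 8919 kg/m³
  soda-lime glass: M = 27.4 MN·m/kg
  copper: M = 14.1 MN·m/kg
The maximum is for soda-lime glass.

soda-lime glass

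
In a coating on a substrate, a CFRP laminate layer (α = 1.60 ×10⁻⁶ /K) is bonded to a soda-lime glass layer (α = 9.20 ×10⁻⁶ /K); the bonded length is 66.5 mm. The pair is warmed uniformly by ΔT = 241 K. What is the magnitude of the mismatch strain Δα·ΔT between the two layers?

Δα = |1.60 − 9.20|×10⁻⁶/K = 7.60×10⁻⁶/K.
Mismatch strain = Δα·ΔT = 7.60×10⁻⁶ × 241.0 = 1.83×10⁻³.

1.83×10⁻³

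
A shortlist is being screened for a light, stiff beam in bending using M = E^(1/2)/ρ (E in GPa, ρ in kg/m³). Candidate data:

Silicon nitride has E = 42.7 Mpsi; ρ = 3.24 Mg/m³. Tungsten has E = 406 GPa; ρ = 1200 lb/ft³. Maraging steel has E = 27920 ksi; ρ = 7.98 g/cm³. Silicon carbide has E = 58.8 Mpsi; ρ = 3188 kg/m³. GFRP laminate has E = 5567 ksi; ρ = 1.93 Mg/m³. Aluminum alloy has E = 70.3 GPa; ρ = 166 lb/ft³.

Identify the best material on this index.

silicon carbide

Putting every candidate on a common basis:
  silicon nitride: E = 294.4 GPa, ρ = 3240 kg/m³
  tungsten: E = 406.0 GPa, ρ = 19220 kg/m³
  maraging steel: E = 192.5 GPa, ρ = 7980 kg/m³
  silicon carbide: E = 405.4 GPa, ρ = 3188 kg/m³
  GFRP laminate: E = 38.38 GPa, ρ = 1930 kg/m³
  aluminum alloy: E = 70.30 GPa, ρ = 2659 kg/m³
  silicon carbide: M = 6.32×10⁻³
  silicon nitride: M = 5.30×10⁻³
  GFRP laminate: M = 3.21×10⁻³
  aluminum alloy: M = 3.15×10⁻³
  maraging steel: M = 1.74×10⁻³
  tungsten: M = 1.05×10⁻³
Silicon carbide has the largest M.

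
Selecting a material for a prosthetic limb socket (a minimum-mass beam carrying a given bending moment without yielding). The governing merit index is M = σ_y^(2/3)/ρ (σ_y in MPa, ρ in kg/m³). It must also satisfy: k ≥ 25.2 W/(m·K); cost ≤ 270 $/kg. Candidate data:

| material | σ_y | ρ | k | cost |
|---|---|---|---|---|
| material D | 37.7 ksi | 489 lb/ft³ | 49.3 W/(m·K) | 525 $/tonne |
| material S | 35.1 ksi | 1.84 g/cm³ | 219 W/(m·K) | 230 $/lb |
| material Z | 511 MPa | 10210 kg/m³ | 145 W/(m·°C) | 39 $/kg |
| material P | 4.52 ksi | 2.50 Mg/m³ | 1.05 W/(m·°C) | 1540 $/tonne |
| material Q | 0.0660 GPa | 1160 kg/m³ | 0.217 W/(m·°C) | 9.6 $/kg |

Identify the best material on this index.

material Z

Screen on constraints: k ≥ 25.2 W/(m·K); cost ≤ 270 $/kg. Survivors: material D, material Z.
Putting every candidate on a common basis:
  material D: σ_y = 259.9 MPa, ρ = 7833 kg/m³
  material Z: σ_y = 511.0 MPa, ρ = 10210 kg/m³
  material Z: M = 6.26×10⁻³
  material D: M = 5.20×10⁻³
The maximum is for material Z.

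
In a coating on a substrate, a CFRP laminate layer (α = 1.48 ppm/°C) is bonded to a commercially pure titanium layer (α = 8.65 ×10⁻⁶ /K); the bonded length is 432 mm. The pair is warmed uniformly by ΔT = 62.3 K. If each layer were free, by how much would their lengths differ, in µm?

Δα = |1.48 − 8.65|×10⁻⁶/K = 7.17×10⁻⁶/K.
ΔL_mismatch = Δα·L·ΔT = 7.17×10⁻⁶ × 432.0 mm × 62.3 K = 193 µm.

193 µm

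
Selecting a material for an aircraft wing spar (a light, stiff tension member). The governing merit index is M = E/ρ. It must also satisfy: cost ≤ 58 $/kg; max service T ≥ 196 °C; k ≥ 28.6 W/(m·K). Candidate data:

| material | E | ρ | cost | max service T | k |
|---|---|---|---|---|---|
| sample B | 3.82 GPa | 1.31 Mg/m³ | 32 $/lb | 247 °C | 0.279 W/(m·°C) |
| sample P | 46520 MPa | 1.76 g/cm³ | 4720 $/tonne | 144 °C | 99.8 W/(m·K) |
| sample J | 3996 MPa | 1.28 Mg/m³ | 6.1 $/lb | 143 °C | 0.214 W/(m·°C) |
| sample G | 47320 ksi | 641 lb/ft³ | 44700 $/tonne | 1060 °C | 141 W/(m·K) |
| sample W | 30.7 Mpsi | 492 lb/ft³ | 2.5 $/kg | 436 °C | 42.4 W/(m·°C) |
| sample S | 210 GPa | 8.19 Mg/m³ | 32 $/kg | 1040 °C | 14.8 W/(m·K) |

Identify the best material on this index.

Screen on constraints: cost ≤ 58 $/kg; max service T ≥ 196 °C; k ≥ 28.6 W/(m·K). Survivors: sample G, sample W.
After converting to SI:
  sample G: E = 326.3 GPa, ρ = 10270 kg/m³
  sample W: E = 211.7 GPa, ρ = 7881 kg/m³
  sample G: M = 31.8 MN·m/kg
  sample W: M = 26.9 MN·m/kg
Sample G ranks first.

sample G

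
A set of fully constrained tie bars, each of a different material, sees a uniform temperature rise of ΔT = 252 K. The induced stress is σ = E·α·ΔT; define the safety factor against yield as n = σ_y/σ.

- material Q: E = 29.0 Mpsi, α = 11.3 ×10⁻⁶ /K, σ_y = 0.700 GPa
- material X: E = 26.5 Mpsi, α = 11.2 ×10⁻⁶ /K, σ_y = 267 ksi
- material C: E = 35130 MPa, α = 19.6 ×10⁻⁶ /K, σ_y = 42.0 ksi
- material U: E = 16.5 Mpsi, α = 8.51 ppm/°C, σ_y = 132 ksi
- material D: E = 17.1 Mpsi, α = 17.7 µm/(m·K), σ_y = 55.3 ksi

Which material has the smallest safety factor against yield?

material D

In consistent units (E in GPa, α in ×10⁻⁶/K, σ_y in MPa):
  material Q: E = 199.9, α = 11.3, σ_y = 700.0 → σ = 569 MPa, n = 1.23
  material X: E = 182.7, α = 11.2, σ_y = 1841 → σ = 516 MPa, n = 3.57
  material C: E = 35.13, α = 19.6, σ_y = 289.6 → σ = 174 MPa, n = 1.67
  material U: E = 113.8, α = 8.51, σ_y = 910.1 → σ = 244 MPa, n = 3.73
  material D: E = 117.9, α = 17.7, σ_y = 381.3 → σ = 526 MPa, n = 0.725
The minimum is material D at n = 0.725.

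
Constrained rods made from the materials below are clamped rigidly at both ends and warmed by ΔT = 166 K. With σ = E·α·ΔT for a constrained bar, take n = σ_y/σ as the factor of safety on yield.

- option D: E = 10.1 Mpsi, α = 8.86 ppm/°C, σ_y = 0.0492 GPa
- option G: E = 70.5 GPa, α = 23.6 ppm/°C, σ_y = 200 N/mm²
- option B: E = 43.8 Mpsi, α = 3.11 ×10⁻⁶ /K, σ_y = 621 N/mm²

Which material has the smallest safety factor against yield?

option D

Converting E to GPa, α to ×10⁻⁶/K, σ_y to MPa, then σ and n for each:
  option D: E = 69.64, α = 8.86, σ_y = 49.20 → σ = 102 MPa, n = 0.480
  option G: E = 70.50, α = 23.6, σ_y = 200.0 → σ = 276 MPa, n = 0.724
  option B: E = 302.0, α = 3.11, σ_y = 621.0 → σ = 156 MPa, n = 3.98
Option D has the lowest safety factor, n = 0.480.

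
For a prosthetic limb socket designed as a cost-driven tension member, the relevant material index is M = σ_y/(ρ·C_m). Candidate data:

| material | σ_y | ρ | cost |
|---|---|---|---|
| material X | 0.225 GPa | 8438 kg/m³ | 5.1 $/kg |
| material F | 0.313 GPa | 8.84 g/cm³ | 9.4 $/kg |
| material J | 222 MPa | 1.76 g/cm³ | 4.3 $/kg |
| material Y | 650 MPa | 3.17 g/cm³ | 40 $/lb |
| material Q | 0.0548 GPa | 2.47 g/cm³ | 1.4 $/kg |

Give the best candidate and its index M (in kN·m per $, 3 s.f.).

After converting to SI:
  material X: σ_y = 225.0 MPa, ρ = 8438 kg/m³, cost = 5.100 $/kg
  material F: σ_y = 313.0 MPa, ρ = 8840 kg/m³, cost = 9.400 $/kg
  material J: σ_y = 222.0 MPa, ρ = 1760 kg/m³, cost = 4.300 $/kg
  material Y: σ_y = 650.0 MPa, ρ = 3170 kg/m³, cost = 88.18 $/kg
  material Q: σ_y = 54.80 MPa, ρ = 2470 kg/m³, cost = 1.400 $/kg
  material J: M = 29.3 kN·m per $
  material Q: M = 15.8 kN·m per $
  material X: M = 5.23 kN·m per $
  material F: M = 3.77 kN·m per $
  material Y: M = 2.33 kN·m per $
Material J ranks first.

material J, M = 29.3 kN·m per $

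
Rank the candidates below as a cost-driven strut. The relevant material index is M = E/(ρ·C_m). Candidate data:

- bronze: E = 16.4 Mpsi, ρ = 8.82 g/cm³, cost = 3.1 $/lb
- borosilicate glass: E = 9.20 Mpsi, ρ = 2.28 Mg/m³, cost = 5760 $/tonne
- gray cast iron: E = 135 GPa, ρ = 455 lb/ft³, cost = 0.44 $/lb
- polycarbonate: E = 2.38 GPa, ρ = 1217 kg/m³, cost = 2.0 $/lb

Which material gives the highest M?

gray cast iron

Putting every candidate on a common basis:
  bronze: E = 113.1 GPa, ρ = 8820 kg/m³, cost = 6.834 $/kg
  borosilicate glass: E = 63.43 GPa, ρ = 2280 kg/m³, cost = 5.760 $/kg
  gray cast iron: E = 135.0 GPa, ρ = 7288 kg/m³, cost = 0.9700 $/kg
  polycarbonate: E = 2.380 GPa, ρ = 1217 kg/m³, cost = 4.409 $/kg
  gray cast iron: M = 19.1 MN·m per $
  borosilicate glass: M = 4.83 MN·m per $
  bronze: M = 1.88 MN·m per $
  polycarbonate: M = 0.444 MN·m per $
Highest index: gray cast iron.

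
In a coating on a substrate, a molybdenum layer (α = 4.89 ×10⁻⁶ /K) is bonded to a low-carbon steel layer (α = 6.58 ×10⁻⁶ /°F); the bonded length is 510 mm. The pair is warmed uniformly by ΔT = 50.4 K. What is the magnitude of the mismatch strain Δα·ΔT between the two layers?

low-carbon steel: α = 6.58×10⁻⁶/°F × 9/5 = 11.8×10⁻⁶/K.
Δα = |4.89 − 11.8|×10⁻⁶/K = 6.95×10⁻⁶/K.
Mismatch strain = Δα·ΔT = 6.95×10⁻⁶ × 50.4 = 3.50×10⁻⁴.

3.50×10⁻⁴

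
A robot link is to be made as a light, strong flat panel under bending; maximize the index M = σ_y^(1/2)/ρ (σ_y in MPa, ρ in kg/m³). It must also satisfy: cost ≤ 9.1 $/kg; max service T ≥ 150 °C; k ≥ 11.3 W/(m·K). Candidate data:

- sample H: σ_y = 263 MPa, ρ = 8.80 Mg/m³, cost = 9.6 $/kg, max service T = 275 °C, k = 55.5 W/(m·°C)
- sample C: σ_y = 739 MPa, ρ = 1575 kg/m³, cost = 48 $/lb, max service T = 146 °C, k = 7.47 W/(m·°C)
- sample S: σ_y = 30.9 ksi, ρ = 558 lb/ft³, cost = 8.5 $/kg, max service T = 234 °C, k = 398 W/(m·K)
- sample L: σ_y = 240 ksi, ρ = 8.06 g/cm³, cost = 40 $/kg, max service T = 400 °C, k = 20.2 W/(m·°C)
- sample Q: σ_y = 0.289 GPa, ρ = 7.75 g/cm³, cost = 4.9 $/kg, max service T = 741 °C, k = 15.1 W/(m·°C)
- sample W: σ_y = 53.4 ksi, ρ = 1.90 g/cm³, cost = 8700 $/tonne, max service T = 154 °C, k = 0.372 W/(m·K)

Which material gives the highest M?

sample Q

Screen on constraints: cost ≤ 9.1 $/kg; max service T ≥ 150 °C; k ≥ 11.3 W/(m·K). Survivors: sample S, sample Q.
Putting every candidate on a common basis:
  sample S: σ_y = 213.0 MPa, ρ = 8938 kg/m³
  sample Q: σ_y = 289.0 MPa, ρ = 7750 kg/m³
  sample Q: M = 2.19×10⁻³
  sample S: M = 1.63×10⁻³
Sample Q has the largest M.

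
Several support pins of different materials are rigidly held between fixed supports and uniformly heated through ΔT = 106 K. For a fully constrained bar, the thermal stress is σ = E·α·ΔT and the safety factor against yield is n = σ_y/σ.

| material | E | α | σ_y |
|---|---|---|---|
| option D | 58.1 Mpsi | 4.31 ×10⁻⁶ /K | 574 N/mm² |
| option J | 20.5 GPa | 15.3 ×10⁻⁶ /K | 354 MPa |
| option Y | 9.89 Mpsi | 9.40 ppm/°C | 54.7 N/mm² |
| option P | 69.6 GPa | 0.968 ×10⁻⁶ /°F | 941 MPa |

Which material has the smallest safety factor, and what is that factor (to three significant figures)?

option Y, n = 0.805

Per material, after unit conversion:
  option D: E = 400.6, α = 4.31, σ_y = 574.0 → σ = 183 MPa, n = 3.14
  option J: E = 20.50, α = 15.3, σ_y = 354.0 → σ = 33.2 MPa, n = 10.6
  option Y: E = 68.19, α = 9.40, σ_y = 54.70 → σ = 67.9 MPa, n = 0.805
  option P: E = 69.60, α = 1.74, σ_y = 941.0 → σ = 12.9 MPa, n = 73.2
Smallest n: option Y with n = 0.805.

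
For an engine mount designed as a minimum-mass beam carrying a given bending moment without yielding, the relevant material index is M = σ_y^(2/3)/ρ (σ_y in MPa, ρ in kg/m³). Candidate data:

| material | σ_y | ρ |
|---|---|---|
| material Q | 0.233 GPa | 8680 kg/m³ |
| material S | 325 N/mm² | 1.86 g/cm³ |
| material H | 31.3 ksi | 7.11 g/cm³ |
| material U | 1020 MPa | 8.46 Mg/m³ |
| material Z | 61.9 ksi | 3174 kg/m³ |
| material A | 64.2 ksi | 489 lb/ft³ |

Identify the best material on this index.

material S

Convert each candidate to consistent units, then evaluate M:
  material Q: σ_y = 233.0 MPa, ρ = 8680 kg/m³
  material S: σ_y = 325.0 MPa, ρ = 1860 kg/m³
  material H: σ_y = 215.8 MPa, ρ = 7110 kg/m³
  material U: σ_y = 1020 MPa, ρ = 8460 kg/m³
  material Z: σ_y = 426.8 MPa, ρ = 3174 kg/m³
  material A: σ_y = 442.6 MPa, ρ = 7833 kg/m³
  material S: M = 25.4×10⁻³
  material Z: M = 17.9×10⁻³
  material U: M = 12.0×10⁻³
  material A: M = 7.41×10⁻³
  material H: M = 5.06×10⁻³
  material Q: M = 4.36×10⁻³
Highest index: material S.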